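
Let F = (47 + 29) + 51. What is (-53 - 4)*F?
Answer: -7239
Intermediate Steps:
F = 127 (F = 76 + 51 = 127)
(-53 - 4)*F = (-53 - 4)*127 = -57*127 = -7239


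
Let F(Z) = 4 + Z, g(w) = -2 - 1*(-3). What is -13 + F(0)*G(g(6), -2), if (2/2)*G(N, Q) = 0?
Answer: -13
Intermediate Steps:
g(w) = 1 (g(w) = -2 + 3 = 1)
G(N, Q) = 0
-13 + F(0)*G(g(6), -2) = -13 + (4 + 0)*0 = -13 + 4*0 = -13 + 0 = -13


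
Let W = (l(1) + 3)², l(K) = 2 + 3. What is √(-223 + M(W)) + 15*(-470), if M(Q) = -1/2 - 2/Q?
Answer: -7050 + I*√14306/8 ≈ -7050.0 + 14.951*I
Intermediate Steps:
l(K) = 5
W = 64 (W = (5 + 3)² = 8² = 64)
M(Q) = -½ - 2/Q (M(Q) = -1*½ - 2/Q = -½ - 2/Q)
√(-223 + M(W)) + 15*(-470) = √(-223 + (½)*(-4 - 1*64)/64) + 15*(-470) = √(-223 + (½)*(1/64)*(-4 - 64)) - 7050 = √(-223 + (½)*(1/64)*(-68)) - 7050 = √(-223 - 17/32) - 7050 = √(-7153/32) - 7050 = I*√14306/8 - 7050 = -7050 + I*√14306/8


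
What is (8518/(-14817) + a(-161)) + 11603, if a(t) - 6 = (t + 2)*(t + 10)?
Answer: 527743388/14817 ≈ 35617.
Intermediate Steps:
a(t) = 6 + (2 + t)*(10 + t) (a(t) = 6 + (t + 2)*(t + 10) = 6 + (2 + t)*(10 + t))
(8518/(-14817) + a(-161)) + 11603 = (8518/(-14817) + (26 + (-161)**2 + 12*(-161))) + 11603 = (8518*(-1/14817) + (26 + 25921 - 1932)) + 11603 = (-8518/14817 + 24015) + 11603 = 355821737/14817 + 11603 = 527743388/14817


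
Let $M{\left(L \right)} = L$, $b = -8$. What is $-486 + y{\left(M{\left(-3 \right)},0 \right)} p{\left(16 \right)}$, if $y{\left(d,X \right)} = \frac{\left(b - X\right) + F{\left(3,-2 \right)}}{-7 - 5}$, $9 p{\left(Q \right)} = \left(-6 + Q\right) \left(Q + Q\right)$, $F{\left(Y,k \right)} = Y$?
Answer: $- \frac{12722}{27} \approx -471.19$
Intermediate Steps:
$p{\left(Q \right)} = \frac{2 Q \left(-6 + Q\right)}{9}$ ($p{\left(Q \right)} = \frac{\left(-6 + Q\right) \left(Q + Q\right)}{9} = \frac{\left(-6 + Q\right) 2 Q}{9} = \frac{2 Q \left(-6 + Q\right)}{9}$)
$y{\left(d,X \right)} = \frac{5}{12} + \frac{X}{12}$ ($y{\left(d,X \right)} = \frac{\left(-8 - X\right) + 3}{-7 - 5} = \frac{-5 - X}{-12} = \left(-5 - X\right) \left(- \frac{1}{12}\right) = \frac{5}{12} + \frac{X}{12}$)
$-486 + y{\left(M{\left(-3 \right)},0 \right)} p{\left(16 \right)} = -486 + \left(\frac{5}{12} + \frac{1}{12} \cdot 0\right) \frac{2}{9} \cdot 16 \left(-6 + 16\right) = -486 + \left(\frac{5}{12} + 0\right) \frac{2}{9} \cdot 16 \cdot 10 = -486 + \frac{5}{12} \cdot \frac{320}{9} = -486 + \frac{400}{27} = - \frac{12722}{27}$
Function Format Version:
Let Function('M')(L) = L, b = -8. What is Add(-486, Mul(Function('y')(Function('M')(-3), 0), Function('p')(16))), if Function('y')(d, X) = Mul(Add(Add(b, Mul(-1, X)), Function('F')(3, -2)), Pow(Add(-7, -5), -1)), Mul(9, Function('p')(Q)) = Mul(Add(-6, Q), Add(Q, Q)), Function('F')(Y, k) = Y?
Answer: Rational(-12722, 27) ≈ -471.19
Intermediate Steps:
Function('p')(Q) = Mul(Rational(2, 9), Q, Add(-6, Q)) (Function('p')(Q) = Mul(Rational(1, 9), Mul(Add(-6, Q), Add(Q, Q))) = Mul(Rational(1, 9), Mul(Add(-6, Q), Mul(2, Q))) = Mul(Rational(1, 9), Mul(2, Q, Add(-6, Q))) = Mul(Rational(2, 9), Q, Add(-6, Q)))
Function('y')(d, X) = Add(Rational(5, 12), Mul(Rational(1, 12), X)) (Function('y')(d, X) = Mul(Add(Add(-8, Mul(-1, X)), 3), Pow(Add(-7, -5), -1)) = Mul(Add(-5, Mul(-1, X)), Pow(-12, -1)) = Mul(Add(-5, Mul(-1, X)), Rational(-1, 12)) = Add(Rational(5, 12), Mul(Rational(1, 12), X)))
Add(-486, Mul(Function('y')(Function('M')(-3), 0), Function('p')(16))) = Add(-486, Mul(Add(Rational(5, 12), Mul(Rational(1, 12), 0)), Mul(Rational(2, 9), 16, Add(-6, 16)))) = Add(-486, Mul(Add(Rational(5, 12), 0), Mul(Rational(2, 9), 16, 10))) = Add(-486, Mul(Rational(5, 12), Rational(320, 9))) = Add(-486, Rational(400, 27)) = Rational(-12722, 27)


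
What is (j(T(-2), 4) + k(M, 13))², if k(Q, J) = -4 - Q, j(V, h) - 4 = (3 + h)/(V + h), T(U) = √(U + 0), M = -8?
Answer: (-1393*I + 624*√2)/(2*(-7*I + 4*√2)) ≈ 91.006 - 10.511*I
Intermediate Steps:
T(U) = √U
j(V, h) = 4 + (3 + h)/(V + h)
(j(T(-2), 4) + k(M, 13))² = ((3 + 4*√(-2) + 5*4)/(√(-2) + 4) + (-4 - 1*(-8)))² = ((3 + 4*(I*√2) + 20)/(I*√2 + 4) + (-4 + 8))² = ((3 + 4*I*√2 + 20)/(4 + I*√2) + 4)² = ((23 + 4*I*√2)/(4 + I*√2) + 4)² = (4 + (23 + 4*I*√2)/(4 + I*√2))²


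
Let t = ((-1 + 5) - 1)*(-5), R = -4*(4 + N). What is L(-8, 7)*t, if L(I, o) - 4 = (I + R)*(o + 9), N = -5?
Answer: 900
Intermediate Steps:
R = 4 (R = -4*(4 - 5) = -4*(-1) = 4)
L(I, o) = 4 + (4 + I)*(9 + o) (L(I, o) = 4 + (I + 4)*(o + 9) = 4 + (4 + I)*(9 + o))
t = -15 (t = (4 - 1)*(-5) = 3*(-5) = -15)
L(-8, 7)*t = (40 + 4*7 + 9*(-8) - 8*7)*(-15) = (40 + 28 - 72 - 56)*(-15) = -60*(-15) = 900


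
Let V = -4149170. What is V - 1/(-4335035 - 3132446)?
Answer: -30983848140769/7467481 ≈ -4.1492e+6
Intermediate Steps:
V - 1/(-4335035 - 3132446) = -4149170 - 1/(-4335035 - 3132446) = -4149170 - 1/(-7467481) = -4149170 - 1*(-1/7467481) = -4149170 + 1/7467481 = -30983848140769/7467481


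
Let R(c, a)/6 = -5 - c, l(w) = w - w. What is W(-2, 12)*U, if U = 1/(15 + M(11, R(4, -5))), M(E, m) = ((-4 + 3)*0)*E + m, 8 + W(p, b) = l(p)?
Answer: 8/39 ≈ 0.20513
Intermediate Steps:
l(w) = 0
R(c, a) = -30 - 6*c (R(c, a) = 6*(-5 - c) = -30 - 6*c)
W(p, b) = -8 (W(p, b) = -8 + 0 = -8)
M(E, m) = m (M(E, m) = (-1*0)*E + m = 0*E + m = 0 + m = m)
U = -1/39 (U = 1/(15 + (-30 - 6*4)) = 1/(15 + (-30 - 24)) = 1/(15 - 54) = 1/(-39) = -1/39 ≈ -0.025641)
W(-2, 12)*U = -8*(-1/39) = 8/39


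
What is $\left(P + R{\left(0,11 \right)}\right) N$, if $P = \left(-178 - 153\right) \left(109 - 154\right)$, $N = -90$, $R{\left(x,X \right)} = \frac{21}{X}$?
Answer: $- \frac{14747940}{11} \approx -1.3407 \cdot 10^{6}$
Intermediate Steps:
$P = 14895$ ($P = \left(-331\right) \left(-45\right) = 14895$)
$\left(P + R{\left(0,11 \right)}\right) N = \left(14895 + \frac{21}{11}\right) \left(-90\right) = \frac{163866}{11} \left(-90\right) = - \frac{14747940}{11}$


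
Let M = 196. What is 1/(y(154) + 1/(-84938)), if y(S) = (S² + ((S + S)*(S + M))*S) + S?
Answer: 84938/1412100195659 ≈ 6.0150e-8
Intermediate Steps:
y(S) = S + S² + 2*S²*(196 + S) (y(S) = (S² + ((S + S)*(S + 196))*S) + S = (S² + ((2*S)*(196 + S))*S) + S = (S² + (2*S*(196 + S))*S) + S = (S² + 2*S²*(196 + S)) + S = S + S² + 2*S²*(196 + S))
1/(y(154) + 1/(-84938)) = 1/(154*(1 + 2*154² + 393*154) + 1/(-84938)) = 1/(154*(1 + 2*23716 + 60522) - 1/84938) = 1/(154*(1 + 47432 + 60522) - 1/84938) = 1/(154*107955 - 1/84938) = 1/(16625070 - 1/84938) = 1/(1412100195659/84938) = 84938/1412100195659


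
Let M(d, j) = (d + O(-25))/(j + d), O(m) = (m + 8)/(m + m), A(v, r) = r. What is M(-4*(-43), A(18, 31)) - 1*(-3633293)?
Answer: 5268276081/1450 ≈ 3.6333e+6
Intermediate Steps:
O(m) = (8 + m)/(2*m) (O(m) = (8 + m)/((2*m)) = (8 + m)*(1/(2*m)) = (8 + m)/(2*m))
M(d, j) = (17/50 + d)/(d + j) (M(d, j) = (d + (1/2)*(8 - 25)/(-25))/(j + d) = (d + (1/2)*(-1/25)*(-17))/(d + j) = (d + 17/50)/(d + j) = (17/50 + d)/(d + j))
M(-4*(-43), A(18, 31)) - 1*(-3633293) = (17/50 - 4*(-43))/(-4*(-43) + 31) - 1*(-3633293) = (17/50 + 172)/(172 + 31) + 3633293 = (8617/50)/203 + 3633293 = (1/203)*(8617/50) + 3633293 = 1231/1450 + 3633293 = 5268276081/1450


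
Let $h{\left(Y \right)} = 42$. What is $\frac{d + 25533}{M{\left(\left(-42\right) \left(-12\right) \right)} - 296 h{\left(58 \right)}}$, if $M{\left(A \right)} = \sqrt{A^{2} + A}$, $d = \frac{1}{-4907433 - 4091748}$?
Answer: $- \frac{17003430546928}{8265324786993} - \frac{8206288874 \sqrt{7070}}{8265324786993} \approx -2.1407$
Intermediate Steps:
$d = - \frac{1}{8999181}$ ($d = \frac{1}{-8999181} = - \frac{1}{8999181} \approx -1.1112 \cdot 10^{-7}$)
$M{\left(A \right)} = \sqrt{A + A^{2}}$
$\frac{d + 25533}{M{\left(\left(-42\right) \left(-12\right) \right)} - 296 h{\left(58 \right)}} = \frac{- \frac{1}{8999181} + 25533}{\sqrt{\left(-42\right) \left(-12\right) \left(1 - -504\right)} - 12432} = \frac{229776088472}{8999181 \left(\sqrt{504 \left(1 + 504\right)} - 12432\right)} = \frac{229776088472}{8999181 \left(\sqrt{504 \cdot 505} - 12432\right)} = \frac{229776088472}{8999181 \left(\sqrt{254520} - 12432\right)} = \frac{229776088472}{8999181 \left(6 \sqrt{7070} - 12432\right)} = \frac{229776088472}{8999181 \left(-12432 + 6 \sqrt{7070}\right)}$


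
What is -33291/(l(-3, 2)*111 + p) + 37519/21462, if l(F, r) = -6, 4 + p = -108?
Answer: 185920306/4174359 ≈ 44.539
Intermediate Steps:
p = -112 (p = -4 - 108 = -112)
-33291/(l(-3, 2)*111 + p) + 37519/21462 = -33291/(-6*111 - 112) + 37519/21462 = -33291/(-666 - 112) + 37519*(1/21462) = -33291/(-778) + 37519/21462 = -33291*(-1/778) + 37519/21462 = 33291/778 + 37519/21462 = 185920306/4174359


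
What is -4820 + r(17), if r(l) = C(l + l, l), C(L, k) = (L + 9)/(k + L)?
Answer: -245777/51 ≈ -4819.2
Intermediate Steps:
C(L, k) = (9 + L)/(L + k)
r(l) = (9 + 2*l)/(3*l) (r(l) = (9 + (l + l))/((l + l) + l) = (9 + 2*l)/(2*l + l) = (9 + 2*l)/((3*l)) = (1/(3*l))*(9 + 2*l) = (9 + 2*l)/(3*l))
-4820 + r(17) = -4820 + (⅔ + 3/17) = -4820 + 43/51 = -245777/51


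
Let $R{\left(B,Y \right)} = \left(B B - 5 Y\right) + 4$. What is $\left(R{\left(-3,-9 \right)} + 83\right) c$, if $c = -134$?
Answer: $-18894$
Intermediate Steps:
$R{\left(B,Y \right)} = 4 + B^{2} - 5 Y$ ($R{\left(B,Y \right)} = \left(B^{2} - 5 Y\right) + 4 = 4 + B^{2} - 5 Y$)
$\left(R{\left(-3,-9 \right)} + 83\right) c = \left(\left(4 + \left(-3\right)^{2} - -45\right) + 83\right) \left(-134\right) = \left(\left(4 + 9 + 45\right) + 83\right) \left(-134\right) = \left(58 + 83\right) \left(-134\right) = 141 \left(-134\right) = -18894$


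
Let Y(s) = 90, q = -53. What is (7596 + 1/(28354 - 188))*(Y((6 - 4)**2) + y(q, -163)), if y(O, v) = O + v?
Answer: -13478783031/14083 ≈ -9.5710e+5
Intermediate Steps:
(7596 + 1/(28354 - 188))*(Y((6 - 4)**2) + y(q, -163)) = (7596 + 1/(28354 - 188))*(90 + (-53 - 163)) = (7596 + 1/28166)*(90 - 216) = (7596 + 1/28166)*(-126) = (213948937/28166)*(-126) = -13478783031/14083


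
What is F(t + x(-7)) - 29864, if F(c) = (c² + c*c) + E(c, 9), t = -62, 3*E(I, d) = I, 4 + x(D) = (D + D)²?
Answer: 11938/3 ≈ 3979.3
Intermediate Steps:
x(D) = -4 + 4*D² (x(D) = -4 + (D + D)² = -4 + (2*D)² = -4 + 4*D²)
E(I, d) = I/3
F(c) = 2*c² + c/3 (F(c) = (c² + c*c) + c/3 = (c² + c²) + c/3 = 2*c² + c/3)
F(t + x(-7)) - 29864 = (-62 + (-4 + 4*(-7)²))*(1 + 6*(-62 + (-4 + 4*(-7)²)))/3 - 29864 = (-62 + (-4 + 4*49))*(1 + 6*(-62 + (-4 + 4*49)))/3 - 29864 = (-62 + (-4 + 196))*(1 + 6*(-62 + (-4 + 196)))/3 - 29864 = (-62 + 192)*(1 + 6*(-62 + 192))/3 - 29864 = (⅓)*130*(1 + 6*130) - 29864 = (⅓)*130*(1 + 780) - 29864 = (⅓)*130*781 - 29864 = 101530/3 - 29864 = 11938/3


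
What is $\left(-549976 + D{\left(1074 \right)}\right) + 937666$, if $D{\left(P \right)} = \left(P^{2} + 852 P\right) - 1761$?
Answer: $2454453$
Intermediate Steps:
$D{\left(P \right)} = -1761 + P^{2} + 852 P$
$\left(-549976 + D{\left(1074 \right)}\right) + 937666 = \left(-549976 + \left(-1761 + 1074^{2} + 852 \cdot 1074\right)\right) + 937666 = \left(-549976 + \left(-1761 + 1153476 + 915048\right)\right) + 937666 = \left(-549976 + 2066763\right) + 937666 = 1516787 + 937666 = 2454453$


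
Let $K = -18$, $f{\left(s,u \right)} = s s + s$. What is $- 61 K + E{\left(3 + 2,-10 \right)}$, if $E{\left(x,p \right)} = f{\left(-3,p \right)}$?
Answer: $1104$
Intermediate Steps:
$f{\left(s,u \right)} = s + s^{2}$ ($f{\left(s,u \right)} = s^{2} + s = s + s^{2}$)
$E{\left(x,p \right)} = 6$ ($E{\left(x,p \right)} = - 3 \left(1 - 3\right) = \left(-3\right) \left(-2\right) = 6$)
$- 61 K + E{\left(3 + 2,-10 \right)} = \left(-61\right) \left(-18\right) + 6 = 1098 + 6 = 1104$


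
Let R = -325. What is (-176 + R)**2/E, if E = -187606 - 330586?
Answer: -251001/518192 ≈ -0.48438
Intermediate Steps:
E = -518192
(-176 + R)**2/E = (-176 - 325)**2/(-518192) = (-501)**2*(-1/518192) = 251001*(-1/518192) = -251001/518192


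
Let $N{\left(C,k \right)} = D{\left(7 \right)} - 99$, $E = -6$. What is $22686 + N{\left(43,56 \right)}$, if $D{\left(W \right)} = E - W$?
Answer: $22574$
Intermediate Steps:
$D{\left(W \right)} = -6 - W$
$N{\left(C,k \right)} = -112$ ($N{\left(C,k \right)} = \left(-6 - 7\right) - 99 = -13 - 99 = -112$)
$22686 + N{\left(43,56 \right)} = 22686 - 112 = 22574$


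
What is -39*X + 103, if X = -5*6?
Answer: 1273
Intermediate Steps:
X = -30
-39*X + 103 = -39*(-30) + 103 = 1170 + 103 = 1273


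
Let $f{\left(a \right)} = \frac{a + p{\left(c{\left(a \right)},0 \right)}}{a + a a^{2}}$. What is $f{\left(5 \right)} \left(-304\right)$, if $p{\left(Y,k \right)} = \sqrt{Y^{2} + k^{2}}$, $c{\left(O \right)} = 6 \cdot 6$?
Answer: $- \frac{6232}{65} \approx -95.877$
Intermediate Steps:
$c{\left(O \right)} = 36$
$f{\left(a \right)} = \frac{36 + a}{a + a^{3}}$ ($f{\left(a \right)} = \frac{a + \sqrt{36^{2} + 0^{2}}}{a + a a^{2}} = \frac{a + \sqrt{1296 + 0}}{a + a^{3}} = \frac{a + \sqrt{1296}}{a + a^{3}} = \frac{a + 36}{a + a^{3}} = \frac{36 + a}{a + a^{3}}$)
$f{\left(5 \right)} \left(-304\right) = \frac{36 + 5}{5 + 5^{3}} \left(-304\right) = \frac{1}{5 + 125} \cdot 41 \left(-304\right) = \frac{1}{130} \cdot 41 \left(-304\right) = \frac{41}{130} \left(-304\right) = - \frac{6232}{65}$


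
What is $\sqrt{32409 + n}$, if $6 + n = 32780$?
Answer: $\sqrt{65183} \approx 255.31$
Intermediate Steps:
$n = 32774$ ($n = -6 + 32780 = 32774$)
$\sqrt{32409 + n} = \sqrt{32409 + 32774} = \sqrt{65183}$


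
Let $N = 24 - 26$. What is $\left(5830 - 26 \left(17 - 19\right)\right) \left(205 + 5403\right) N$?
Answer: $-65972512$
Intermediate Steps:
$N = -2$
$\left(5830 - 26 \left(17 - 19\right)\right) \left(205 + 5403\right) N = \left(5830 - 26 \left(17 - 19\right)\right) \left(205 + 5403\right) \left(-2\right) = \left(5830 - -52\right) 5608 \left(-2\right) = \left(5830 + 52\right) 5608 \left(-2\right) = 5882 \cdot 5608 \left(-2\right) = 32986256 \left(-2\right) = -65972512$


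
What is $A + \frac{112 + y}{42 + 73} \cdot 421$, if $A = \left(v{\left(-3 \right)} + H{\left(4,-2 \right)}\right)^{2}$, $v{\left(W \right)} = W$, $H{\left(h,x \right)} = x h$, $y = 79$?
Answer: $\frac{94326}{115} \approx 820.23$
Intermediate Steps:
$H{\left(h,x \right)} = h x$
$A = 121$ ($A = \left(-3 + 4 \left(-2\right)\right)^{2} = \left(-3 - 8\right)^{2} = \left(-11\right)^{2} = 121$)
$A + \frac{112 + y}{42 + 73} \cdot 421 = 121 + \frac{112 + 79}{42 + 73} \cdot 421 = 121 + \frac{191}{115} \cdot 421 = 121 + \frac{80411}{115} = \frac{94326}{115}$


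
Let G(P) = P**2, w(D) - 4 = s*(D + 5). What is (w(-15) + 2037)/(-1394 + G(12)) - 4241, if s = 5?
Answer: -5303241/1250 ≈ -4242.6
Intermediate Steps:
w(D) = 29 + 5*D (w(D) = 4 + 5*(D + 5) = 4 + 5*(5 + D) = 4 + (25 + 5*D) = 29 + 5*D)
(w(-15) + 2037)/(-1394 + G(12)) - 4241 = ((29 + 5*(-15)) + 2037)/(-1394 + 12**2) - 4241 = ((29 - 75) + 2037)/(-1394 + 144) - 4241 = (-46 + 2037)/(-1250) - 4241 = 1991*(-1/1250) - 4241 = -1991/1250 - 4241 = -5303241/1250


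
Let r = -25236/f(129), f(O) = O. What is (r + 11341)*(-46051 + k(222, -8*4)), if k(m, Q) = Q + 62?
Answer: -22055610271/43 ≈ -5.1292e+8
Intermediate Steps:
k(m, Q) = 62 + Q
r = -8412/43 (r = -25236/129 = -25236*1/129 = -8412/43 ≈ -195.63)
(r + 11341)*(-46051 + k(222, -8*4)) = (-8412/43 + 11341)*(-46051 + (62 - 8*4)) = 479251*(-46051 + (62 - 32))/43 = 479251*(-46051 + 30)/43 = (479251/43)*(-46021) = -22055610271/43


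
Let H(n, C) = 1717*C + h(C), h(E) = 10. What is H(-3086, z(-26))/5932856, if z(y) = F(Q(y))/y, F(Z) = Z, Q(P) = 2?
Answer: -1587/77127128 ≈ -2.0576e-5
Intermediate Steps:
z(y) = 2/y
H(n, C) = 10 + 1717*C (H(n, C) = 1717*C + 10 = 10 + 1717*C)
H(-3086, z(-26))/5932856 = (10 + 1717*(2/(-26)))/5932856 = (10 + 1717*(2*(-1/26)))*(1/5932856) = (10 + 1717*(-1/13))*(1/5932856) = (10 - 1717/13)*(1/5932856) = -1587/13*1/5932856 = -1587/77127128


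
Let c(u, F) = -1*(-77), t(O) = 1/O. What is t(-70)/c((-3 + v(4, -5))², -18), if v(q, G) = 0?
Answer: -1/5390 ≈ -0.00018553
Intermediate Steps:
c(u, F) = 77
t(-70)/c((-3 + v(4, -5))², -18) = 1/(-70*77) = -1/70*1/77 = -1/5390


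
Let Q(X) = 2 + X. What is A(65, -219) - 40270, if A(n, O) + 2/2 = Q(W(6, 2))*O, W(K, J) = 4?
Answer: -41585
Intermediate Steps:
A(n, O) = -1 + 6*O (A(n, O) = -1 + (2 + 4)*O = -1 + 6*O)
A(65, -219) - 40270 = (-1 + 6*(-219)) - 40270 = (-1 - 1314) - 40270 = -1315 - 40270 = -41585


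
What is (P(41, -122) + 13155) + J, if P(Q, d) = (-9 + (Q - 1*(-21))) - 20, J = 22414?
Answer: 35602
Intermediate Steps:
P(Q, d) = -8 + Q (P(Q, d) = (-9 + (Q + 21)) - 20 = (-9 + (21 + Q)) - 20 = (12 + Q) - 20 = -8 + Q)
(P(41, -122) + 13155) + J = ((-8 + 41) + 13155) + 22414 = (33 + 13155) + 22414 = 13188 + 22414 = 35602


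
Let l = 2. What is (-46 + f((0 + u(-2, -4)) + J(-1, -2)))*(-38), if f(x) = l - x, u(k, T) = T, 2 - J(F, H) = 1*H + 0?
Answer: 1672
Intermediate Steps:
J(F, H) = 2 - H (J(F, H) = 2 - (1*H + 0) = 2 - (H + 0) = 2 - H)
f(x) = 2 - x
(-46 + f((0 + u(-2, -4)) + J(-1, -2)))*(-38) = (-46 + (2 - ((0 - 4) + (2 - 1*(-2)))))*(-38) = (-46 + (2 - (-4 + (2 + 2))))*(-38) = (-46 + (2 - (-4 + 4)))*(-38) = (-46 + (2 - 1*0))*(-38) = (-46 + (2 + 0))*(-38) = (-46 + 2)*(-38) = -44*(-38) = 1672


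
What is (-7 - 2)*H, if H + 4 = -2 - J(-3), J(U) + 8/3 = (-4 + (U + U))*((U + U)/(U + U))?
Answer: -60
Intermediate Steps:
J(U) = -20/3 + 2*U (J(U) = -8/3 + (-4 + (U + U))*((U + U)/(U + U)) = -8/3 + (-4 + 2*U)*((2*U)/((2*U))) = -8/3 + (-4 + 2*U)*((2*U)*(1/(2*U))) = -8/3 + (-4 + 2*U)*1 = -8/3 + (-4 + 2*U) = -20/3 + 2*U)
H = 20/3 (H = -4 + (-2 - (-20/3 + 2*(-3))) = -4 + (-2 - (-20/3 - 6)) = -4 + (-2 - 1*(-38/3)) = -4 + (-2 + 38/3) = -4 + 32/3 = 20/3 ≈ 6.6667)
(-7 - 2)*H = (-7 - 2)*(20/3) = -9*20/3 = -60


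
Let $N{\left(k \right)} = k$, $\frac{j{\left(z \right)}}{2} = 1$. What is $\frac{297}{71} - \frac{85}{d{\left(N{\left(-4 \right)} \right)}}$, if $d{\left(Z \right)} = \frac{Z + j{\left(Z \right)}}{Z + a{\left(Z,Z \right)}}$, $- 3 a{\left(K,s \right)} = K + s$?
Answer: $- \frac{11179}{213} \approx -52.484$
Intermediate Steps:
$j{\left(z \right)} = 2$ ($j{\left(z \right)} = 2 \cdot 1 = 2$)
$a{\left(K,s \right)} = - \frac{K}{3} - \frac{s}{3}$ ($a{\left(K,s \right)} = - \frac{K + s}{3} = - \frac{K}{3} - \frac{s}{3}$)
$d{\left(Z \right)} = \frac{3 \left(2 + Z\right)}{Z}$ ($d{\left(Z \right)} = \frac{Z + 2}{Z - \frac{2 Z}{3}} = \frac{2 + Z}{Z - \frac{2 Z}{3}} = \frac{2 + Z}{\frac{1}{3} Z} = \left(2 + Z\right) \frac{3}{Z} = \frac{3 \left(2 + Z\right)}{Z}$)
$\frac{297}{71} - \frac{85}{d{\left(N{\left(-4 \right)} \right)}} = \frac{297}{71} - \frac{85}{3 + \frac{6}{-4}} = 297 \cdot \frac{1}{71} - \frac{85}{3 + 6 \left(- \frac{1}{4}\right)} = \frac{297}{71} - \frac{85}{3 - \frac{3}{2}} = \frac{297}{71} - \frac{85}{\frac{3}{2}} = \frac{297}{71} - \frac{170}{3} = - \frac{11179}{213}$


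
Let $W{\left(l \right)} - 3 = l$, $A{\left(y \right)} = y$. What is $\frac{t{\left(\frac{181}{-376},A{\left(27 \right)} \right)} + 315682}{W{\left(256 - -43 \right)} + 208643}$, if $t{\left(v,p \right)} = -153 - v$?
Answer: $\frac{23727817}{15712664} \approx 1.5101$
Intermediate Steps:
$W{\left(l \right)} = 3 + l$
$\frac{t{\left(\frac{181}{-376},A{\left(27 \right)} \right)} + 315682}{W{\left(256 - -43 \right)} + 208643} = \frac{\left(-153 - \frac{181}{-376}\right) + 315682}{\left(3 + \left(256 - -43\right)\right) + 208643} = \frac{\left(-153 - 181 \left(- \frac{1}{376}\right)\right) + 315682}{\left(3 + \left(256 + 43\right)\right) + 208643} = \frac{\left(-153 - - \frac{181}{376}\right) + 315682}{\left(3 + 299\right) + 208643} = \frac{\left(-153 + \frac{181}{376}\right) + 315682}{302 + 208643} = \frac{- \frac{57347}{376} + 315682}{208945} = \frac{118639085}{376} \cdot \frac{1}{208945} = \frac{23727817}{15712664}$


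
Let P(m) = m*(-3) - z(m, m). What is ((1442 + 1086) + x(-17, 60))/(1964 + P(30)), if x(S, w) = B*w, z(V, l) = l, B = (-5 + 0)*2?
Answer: 482/461 ≈ 1.0456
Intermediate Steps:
B = -10 (B = -5*2 = -10)
x(S, w) = -10*w
P(m) = -4*m (P(m) = m*(-3) - m = -3*m - m = -4*m)
((1442 + 1086) + x(-17, 60))/(1964 + P(30)) = ((1442 + 1086) - 10*60)/(1964 - 4*30) = (2528 - 600)/(1964 - 120) = 1928/1844 = 1928*(1/1844) = 482/461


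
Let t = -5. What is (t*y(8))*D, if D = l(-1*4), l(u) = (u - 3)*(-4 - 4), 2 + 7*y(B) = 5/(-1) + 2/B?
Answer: 270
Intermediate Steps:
y(B) = -1 + 2/(7*B) (y(B) = -2/7 + (5/(-1) + 2/B)/7 = -2/7 + (5*(-1) + 2/B)/7 = -2/7 + (-5 + 2/B)/7 = -2/7 + (-5/7 + 2/(7*B)) = -1 + 2/(7*B))
l(u) = 24 - 8*u (l(u) = (-3 + u)*(-8) = 24 - 8*u)
D = 56 (D = 24 - (-8)*4 = 24 - 8*(-4) = 24 + 32 = 56)
(t*y(8))*D = -5*(2/7 - 1*8)/8*56 = -5*(2/7 - 8)/8*56 = -5*(-54)/(8*7)*56 = -5*(-27/28)*56 = (135/28)*56 = 270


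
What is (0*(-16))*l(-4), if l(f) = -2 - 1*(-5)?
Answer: 0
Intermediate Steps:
l(f) = 3 (l(f) = -2 + 5 = 3)
(0*(-16))*l(-4) = (0*(-16))*3 = 0*3 = 0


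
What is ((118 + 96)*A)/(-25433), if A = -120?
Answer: 25680/25433 ≈ 1.0097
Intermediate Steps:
((118 + 96)*A)/(-25433) = ((118 + 96)*(-120))/(-25433) = (214*(-120))*(-1/25433) = -25680*(-1/25433) = 25680/25433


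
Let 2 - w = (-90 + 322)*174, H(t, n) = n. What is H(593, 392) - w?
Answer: 40758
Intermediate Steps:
w = -40366 (w = 2 - (-90 + 322)*174 = 2 - 232*174 = 2 - 1*40368 = 2 - 40368 = -40366)
H(593, 392) - w = 392 - 1*(-40366) = 392 + 40366 = 40758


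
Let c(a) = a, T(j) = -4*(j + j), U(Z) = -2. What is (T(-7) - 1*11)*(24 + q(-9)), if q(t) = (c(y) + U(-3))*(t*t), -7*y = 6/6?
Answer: -47115/7 ≈ -6730.7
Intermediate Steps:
T(j) = -8*j
y = -⅐ (y = -6/(7*6) = -⅐*1 = -⅐ ≈ -0.14286)
q(t) = -15*t²/7 (q(t) = (-⅐ - 2)*(t*t) = -15*t²/7)
(T(-7) - 1*11)*(24 + q(-9)) = (-8*(-7) - 1*11)*(24 - 15/7*(-9)²) = (56 - 11)*(24 - 15/7*81) = 45*(24 - 1215/7) = 45*(-1047/7) = -47115/7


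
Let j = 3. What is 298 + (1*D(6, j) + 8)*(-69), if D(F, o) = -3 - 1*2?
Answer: 91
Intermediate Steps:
D(F, o) = -5 (D(F, o) = -3 - 2 = -5)
298 + (1*D(6, j) + 8)*(-69) = 298 + (1*(-5) + 8)*(-69) = 298 + (-5 + 8)*(-69) = 298 + 3*(-69) = 298 - 207 = 91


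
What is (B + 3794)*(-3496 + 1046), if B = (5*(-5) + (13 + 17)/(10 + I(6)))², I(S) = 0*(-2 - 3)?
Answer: -10481100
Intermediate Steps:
I(S) = 0 (I(S) = 0*(-5) = 0)
B = 484 (B = (5*(-5) + (13 + 17)/(10 + 0))² = (-25 + 30/10)² = (-25 + 30*(⅒))² = (-25 + 3)² = (-22)² = 484)
(B + 3794)*(-3496 + 1046) = (484 + 3794)*(-3496 + 1046) = 4278*(-2450) = -10481100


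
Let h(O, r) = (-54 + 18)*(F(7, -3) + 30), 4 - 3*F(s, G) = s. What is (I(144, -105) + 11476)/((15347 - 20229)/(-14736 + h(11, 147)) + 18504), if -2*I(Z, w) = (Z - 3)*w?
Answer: 148951365/145999001 ≈ 1.0202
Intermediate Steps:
F(s, G) = 4/3 - s/3
I(Z, w) = -w*(-3 + Z)/2 (I(Z, w) = -(Z - 3)*w/2 = -(-3 + Z)*w/2 = -w*(-3 + Z)/2)
h(O, r) = -1044 (h(O, r) = (-54 + 18)*((4/3 - ⅓*7) + 30) = -36*((4/3 - 7/3) + 30) = -36*(-1 + 30) = -36*29 = -1044)
(I(144, -105) + 11476)/((15347 - 20229)/(-14736 + h(11, 147)) + 18504) = ((½)*(-105)*(3 - 1*144) + 11476)/((15347 - 20229)/(-14736 - 1044) + 18504) = ((½)*(-105)*(3 - 144) + 11476)/(-4882/(-15780) + 18504) = ((½)*(-105)*(-141) + 11476)/(-4882*(-1/15780) + 18504) = (14805/2 + 11476)/(2441/7890 + 18504) = 37757/(2*(145999001/7890)) = (37757/2)*(7890/145999001) = 148951365/145999001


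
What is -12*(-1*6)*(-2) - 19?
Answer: -163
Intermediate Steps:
-12*(-1*6)*(-2) - 19 = -(-72)*(-2) - 19 = -12*12 - 19 = -144 - 19 = -163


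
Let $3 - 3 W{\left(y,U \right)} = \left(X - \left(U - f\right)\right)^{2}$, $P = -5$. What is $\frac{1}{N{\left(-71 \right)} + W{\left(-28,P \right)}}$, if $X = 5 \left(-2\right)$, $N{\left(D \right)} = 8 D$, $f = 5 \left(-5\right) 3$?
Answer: $- \frac{3}{8101} \approx -0.00037032$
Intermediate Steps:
$f = -75$ ($f = \left(-25\right) 3 = -75$)
$X = -10$
$W{\left(y,U \right)} = 1 - \frac{\left(-85 - U\right)^{2}}{3}$ ($W{\left(y,U \right)} = 1 - \frac{\left(-10 - \left(75 + U\right)\right)^{2}}{3} = 1 - \frac{\left(-85 - U\right)^{2}}{3}$)
$\frac{1}{N{\left(-71 \right)} + W{\left(-28,P \right)}} = \frac{1}{8 \left(-71\right) + \left(1 - \frac{\left(85 - 5\right)^{2}}{3}\right)} = \frac{1}{-568 + \left(1 - \frac{80^{2}}{3}\right)} = \frac{1}{-568 + \left(1 - \frac{6400}{3}\right)} = \frac{1}{-568 - \frac{6397}{3}} = \frac{1}{- \frac{8101}{3}} = - \frac{3}{8101}$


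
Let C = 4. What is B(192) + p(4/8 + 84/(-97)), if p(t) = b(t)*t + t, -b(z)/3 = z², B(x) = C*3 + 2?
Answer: 100620953/7301384 ≈ 13.781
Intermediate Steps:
B(x) = 14 (B(x) = 4*3 + 2 = 12 + 2 = 14)
b(z) = -3*z²
p(t) = t - 3*t³ (p(t) = (-3*t²)*t + t = -3*t³ + t = t - 3*t³)
B(192) + p(4/8 + 84/(-97)) = 14 + ((4/8 + 84/(-97)) - 3*(4/8 + 84/(-97))³) = 14 + ((4*(⅛) + 84*(-1/97)) - 3*(4*(⅛) + 84*(-1/97))³) = 14 + ((½ - 84/97) - 3*(½ - 84/97)³) = 14 + (-71/194 - 3*(-71/194)³) = 14 + (-71/194 - 3*(-357911/7301384)) = 14 + (-71/194 + 1073733/7301384) = 14 - 1598423/7301384 = 100620953/7301384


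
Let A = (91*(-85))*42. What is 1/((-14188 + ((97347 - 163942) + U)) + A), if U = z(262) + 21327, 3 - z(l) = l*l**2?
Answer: -1/18369051 ≈ -5.4439e-8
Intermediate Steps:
z(l) = 3 - l**3 (z(l) = 3 - l*l**2 = 3 - l**3)
A = -324870 (A = -7735*42 = -324870)
U = -17963398 (U = (3 - 1*262**3) + 21327 = (3 - 1*17984728) + 21327 = (3 - 17984728) + 21327 = -17984725 + 21327 = -17963398)
1/((-14188 + ((97347 - 163942) + U)) + A) = 1/((-14188 + ((97347 - 163942) - 17963398)) - 324870) = 1/((-14188 + (-66595 - 17963398)) - 324870) = 1/((-14188 - 18029993) - 324870) = 1/(-18044181 - 324870) = 1/(-18369051) = -1/18369051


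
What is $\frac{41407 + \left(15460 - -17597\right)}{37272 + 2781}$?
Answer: $\frac{5728}{3081} \approx 1.8591$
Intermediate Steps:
$\frac{41407 + \left(15460 - -17597\right)}{37272 + 2781} = \frac{41407 + \left(15460 + 17597\right)}{40053} = \left(41407 + 33057\right) \frac{1}{40053} = 74464 \cdot \frac{1}{40053} = \frac{5728}{3081}$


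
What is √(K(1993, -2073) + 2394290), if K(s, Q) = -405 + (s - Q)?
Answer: 3*√266439 ≈ 1548.5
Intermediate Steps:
K(s, Q) = -405 + s - Q
√(K(1993, -2073) + 2394290) = √((-405 + 1993 - 1*(-2073)) + 2394290) = √((-405 + 1993 + 2073) + 2394290) = √(3661 + 2394290) = √2397951 = 3*√266439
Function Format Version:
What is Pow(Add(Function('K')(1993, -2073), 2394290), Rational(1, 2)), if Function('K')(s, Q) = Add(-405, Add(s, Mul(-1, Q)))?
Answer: Mul(3, Pow(266439, Rational(1, 2))) ≈ 1548.5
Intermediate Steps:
Function('K')(s, Q) = Add(-405, s, Mul(-1, Q))
Pow(Add(Function('K')(1993, -2073), 2394290), Rational(1, 2)) = Pow(Add(Add(-405, 1993, Mul(-1, -2073)), 2394290), Rational(1, 2)) = Pow(Add(Add(-405, 1993, 2073), 2394290), Rational(1, 2)) = Pow(Add(3661, 2394290), Rational(1, 2)) = Pow(2397951, Rational(1, 2)) = Mul(3, Pow(266439, Rational(1, 2)))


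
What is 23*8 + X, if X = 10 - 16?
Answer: 178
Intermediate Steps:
X = -6
23*8 + X = 23*8 - 6 = 184 - 6 = 178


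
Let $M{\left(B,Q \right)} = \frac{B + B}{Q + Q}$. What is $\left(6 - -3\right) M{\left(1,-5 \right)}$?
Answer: $- \frac{9}{5} \approx -1.8$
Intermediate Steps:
$M{\left(B,Q \right)} = \frac{B}{Q}$ ($M{\left(B,Q \right)} = \frac{2 B}{2 Q} = 2 B \frac{1}{2 Q} = \frac{B}{Q}$)
$\left(6 - -3\right) M{\left(1,-5 \right)} = \left(6 - -3\right) 1 \frac{1}{-5} = \left(6 + 3\right) 1 \left(- \frac{1}{5}\right) = 9 \left(- \frac{1}{5}\right) = - \frac{9}{5}$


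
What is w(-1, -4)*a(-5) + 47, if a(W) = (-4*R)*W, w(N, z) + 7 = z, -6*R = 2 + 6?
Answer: 1021/3 ≈ 340.33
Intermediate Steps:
R = -4/3 (R = -(2 + 6)/6 = -⅙*8 = -4/3 ≈ -1.3333)
w(N, z) = -7 + z
a(W) = 16*W/3 (a(W) = (-4*(-4/3))*W = 16*W/3)
w(-1, -4)*a(-5) + 47 = (-7 - 4)*((16/3)*(-5)) + 47 = -11*(-80/3) + 47 = 880/3 + 47 = 1021/3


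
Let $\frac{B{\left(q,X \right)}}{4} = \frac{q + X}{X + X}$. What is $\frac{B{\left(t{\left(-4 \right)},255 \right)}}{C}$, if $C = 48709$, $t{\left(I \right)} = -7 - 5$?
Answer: $\frac{162}{4140265} \approx 3.9128 \cdot 10^{-5}$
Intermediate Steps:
$t{\left(I \right)} = -12$
$B{\left(q,X \right)} = \frac{2 \left(X + q\right)}{X}$ ($B{\left(q,X \right)} = 4 \frac{q + X}{X + X} = 4 \frac{X + q}{2 X} = \frac{2 \left(X + q\right)}{X}$)
$\frac{B{\left(t{\left(-4 \right)},255 \right)}}{C} = \frac{2 + 2 \left(-12\right) \frac{1}{255}}{48709} = \left(2 + 2 \left(-12\right) \frac{1}{255}\right) \frac{1}{48709} = \left(2 - \frac{8}{85}\right) \frac{1}{48709} = \frac{162}{85} \cdot \frac{1}{48709} = \frac{162}{4140265}$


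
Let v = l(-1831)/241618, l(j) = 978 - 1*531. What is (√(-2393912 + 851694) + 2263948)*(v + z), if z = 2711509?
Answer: 741612066550255766/120809 + 655149382009*I*√1542218/241618 ≈ 6.1387e+12 + 3.3673e+9*I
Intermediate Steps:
l(j) = 447 (l(j) = 978 - 531 = 447)
v = 447/241618 ≈ 0.0018500
(√(-2393912 + 851694) + 2263948)*(v + z) = (√(-2393912 + 851694) + 2263948)*(447/241618 + 2711509) = (√(-1542218) + 2263948)*(655149382009/241618) = (I*√1542218 + 2263948)*(655149382009/241618) = (2263948 + I*√1542218)*(655149382009/241618) = 741612066550255766/120809 + 655149382009*I*√1542218/241618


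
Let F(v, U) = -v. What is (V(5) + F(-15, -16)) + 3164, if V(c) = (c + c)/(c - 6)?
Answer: 3169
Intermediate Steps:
V(c) = 2*c/(-6 + c) (V(c) = (2*c)/(-6 + c) = 2*c/(-6 + c))
(V(5) + F(-15, -16)) + 3164 = (2*5/(-6 + 5) - 1*(-15)) + 3164 = (2*5/(-1) + 15) + 3164 = (2*5*(-1) + 15) + 3164 = (-10 + 15) + 3164 = 5 + 3164 = 3169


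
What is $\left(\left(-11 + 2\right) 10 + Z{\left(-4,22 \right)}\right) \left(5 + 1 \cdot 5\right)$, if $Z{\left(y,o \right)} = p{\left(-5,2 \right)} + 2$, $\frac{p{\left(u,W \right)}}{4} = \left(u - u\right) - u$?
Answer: $-680$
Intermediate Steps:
$p{\left(u,W \right)} = - 4 u$ ($p{\left(u,W \right)} = 4 \left(\left(u - u\right) - u\right) = 4 \left(0 - u\right) = 4 \left(- u\right) = - 4 u$)
$Z{\left(y,o \right)} = 22$ ($Z{\left(y,o \right)} = \left(-4\right) \left(-5\right) + 2 = 20 + 2 = 22$)
$\left(\left(-11 + 2\right) 10 + Z{\left(-4,22 \right)}\right) \left(5 + 1 \cdot 5\right) = \left(\left(-11 + 2\right) 10 + 22\right) \left(5 + 1 \cdot 5\right) = \left(\left(-9\right) 10 + 22\right) \left(5 + 5\right) = \left(-90 + 22\right) 10 = \left(-68\right) 10 = -680$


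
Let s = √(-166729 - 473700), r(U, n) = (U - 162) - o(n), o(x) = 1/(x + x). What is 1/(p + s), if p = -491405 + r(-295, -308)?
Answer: -186639986456/91801359729860705 - 379456*I*√640429/91801359729860705 ≈ -2.0331e-6 - 3.3079e-9*I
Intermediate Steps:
o(x) = 1/(2*x)
r(U, n) = -162 + U - 1/(2*n) (r(U, n) = (U - 162) - 1/(2*n) = (-162 + U) - 1/(2*n) = -162 + U - 1/(2*n))
p = -302986991/616 (p = -491405 + (-162 - 295 - ½/(-308)) = -491405 + (-162 - 295 - ½*(-1/308)) = -491405 + (-162 - 295 + 1/616) = -491405 - 281511/616 = -302986991/616 ≈ -4.9186e+5)
s = I*√640429 (s = √(-640429) = I*√640429 ≈ 800.27*I)
1/(p + s) = 1/(-302986991/616 + I*√640429)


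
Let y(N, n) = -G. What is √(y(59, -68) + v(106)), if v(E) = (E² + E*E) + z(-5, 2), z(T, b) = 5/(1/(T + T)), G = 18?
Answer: 2*√5601 ≈ 149.68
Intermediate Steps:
y(N, n) = -18 (y(N, n) = -1*18 = -18)
z(T, b) = 10*T (z(T, b) = 5/(1/(2*T)) = 5/((1/(2*T))) = 5*(2*T) = 10*T)
v(E) = -50 + 2*E² (v(E) = (E² + E*E) + 10*(-5) = (E² + E²) - 50 = 2*E² - 50 = -50 + 2*E²)
√(y(59, -68) + v(106)) = √(-18 + (-50 + 2*106²)) = √(-18 + (-50 + 2*11236)) = √(-18 + (-50 + 22472)) = √(-18 + 22422) = √22404 = 2*√5601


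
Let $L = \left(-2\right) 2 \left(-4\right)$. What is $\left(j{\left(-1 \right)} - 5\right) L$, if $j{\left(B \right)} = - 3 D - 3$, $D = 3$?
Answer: $-272$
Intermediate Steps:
$L = 16$ ($L = \left(-4\right) \left(-4\right) = 16$)
$j{\left(B \right)} = -12$ ($j{\left(B \right)} = \left(-3\right) 3 - 3 = -9 - 3 = -12$)
$\left(j{\left(-1 \right)} - 5\right) L = \left(-12 - 5\right) 16 = \left(-17\right) 16 = -272$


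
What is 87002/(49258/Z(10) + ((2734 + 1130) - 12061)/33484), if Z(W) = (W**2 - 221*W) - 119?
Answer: -6493467003672/1667625985 ≈ -3893.8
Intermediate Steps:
Z(W) = -119 + W**2 - 221*W
87002/(49258/Z(10) + ((2734 + 1130) - 12061)/33484) = 87002/(49258/(-119 + 10**2 - 221*10) + ((2734 + 1130) - 12061)/33484) = 87002/(49258/(-119 + 100 - 2210) + (3864 - 12061)*(1/33484)) = 87002/(49258/(-2229) - 8197*1/33484) = 87002/(49258*(-1/2229) - 8197/33484) = 87002/(-49258/2229 - 8197/33484) = 87002/(-1667625985/74635836) = 87002*(-74635836/1667625985) = -6493467003672/1667625985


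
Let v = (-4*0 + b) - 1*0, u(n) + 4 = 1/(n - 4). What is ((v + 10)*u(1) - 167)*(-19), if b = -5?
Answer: 10754/3 ≈ 3584.7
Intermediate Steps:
u(n) = -4 + 1/(-4 + n) (u(n) = -4 + 1/(n - 4) = -4 + 1/(-4 + n))
v = -5 (v = (-4*0 - 5) - 1*0 = (0 - 5) + 0 = -5 + 0 = -5)
((v + 10)*u(1) - 167)*(-19) = ((-5 + 10)*((17 - 4*1)/(-4 + 1)) - 167)*(-19) = (5*((17 - 4)/(-3)) - 167)*(-19) = (5*(-⅓*13) - 167)*(-19) = (5*(-13/3) - 167)*(-19) = (-65/3 - 167)*(-19) = -566/3*(-19) = 10754/3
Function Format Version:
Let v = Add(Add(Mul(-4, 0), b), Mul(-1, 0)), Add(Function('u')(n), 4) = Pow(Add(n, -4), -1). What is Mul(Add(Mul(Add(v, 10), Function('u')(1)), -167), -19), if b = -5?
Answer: Rational(10754, 3) ≈ 3584.7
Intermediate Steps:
Function('u')(n) = Add(-4, Pow(Add(-4, n), -1)) (Function('u')(n) = Add(-4, Pow(Add(n, -4), -1)) = Add(-4, Pow(Add(-4, n), -1)))
v = -5 (v = Add(Add(Mul(-4, 0), -5), Mul(-1, 0)) = Add(Add(0, -5), 0) = Add(-5, 0) = -5)
Mul(Add(Mul(Add(v, 10), Function('u')(1)), -167), -19) = Mul(Add(Mul(Add(-5, 10), Mul(Pow(Add(-4, 1), -1), Add(17, Mul(-4, 1)))), -167), -19) = Mul(Add(Mul(5, Mul(Pow(-3, -1), Add(17, -4))), -167), -19) = Mul(Add(Mul(5, Mul(Rational(-1, 3), 13)), -167), -19) = Mul(Add(Mul(5, Rational(-13, 3)), -167), -19) = Mul(Add(Rational(-65, 3), -167), -19) = Mul(Rational(-566, 3), -19) = Rational(10754, 3)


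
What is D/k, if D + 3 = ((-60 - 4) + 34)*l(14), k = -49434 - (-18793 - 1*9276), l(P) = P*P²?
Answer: 82323/21365 ≈ 3.8532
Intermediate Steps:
l(P) = P³
k = -21365 (k = -49434 - (-18793 - 9276) = -49434 - 1*(-28069) = -49434 + 28069 = -21365)
D = -82323 (D = -3 + ((-60 - 4) + 34)*14³ = -3 + (-64 + 34)*2744 = -3 - 30*2744 = -3 - 82320 = -82323)
D/k = -82323/(-21365) = -82323*(-1/21365) = 82323/21365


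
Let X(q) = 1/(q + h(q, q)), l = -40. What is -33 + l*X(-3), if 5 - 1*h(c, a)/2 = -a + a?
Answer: -271/7 ≈ -38.714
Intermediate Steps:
h(c, a) = 10 (h(c, a) = 10 - 2*(-a + a) = 10 - 2*0 = 10 + 0 = 10)
X(q) = 1/(10 + q) (X(q) = 1/(q + 10) = 1/(10 + q))
-33 + l*X(-3) = -33 - 40/(10 - 3) = -33 - 40/7 = -271/7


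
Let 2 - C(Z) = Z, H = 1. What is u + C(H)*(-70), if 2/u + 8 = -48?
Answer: -1961/28 ≈ -70.036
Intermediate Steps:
u = -1/28 (u = 2/(-8 - 48) = 2/(-56) = 2*(-1/56) = -1/28 ≈ -0.035714)
C(Z) = 2 - Z
u + C(H)*(-70) = -1/28 + (2 - 1*1)*(-70) = -1/28 + (2 - 1)*(-70) = -1/28 + 1*(-70) = -1/28 - 70 = -1961/28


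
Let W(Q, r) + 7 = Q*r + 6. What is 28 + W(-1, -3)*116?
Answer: 260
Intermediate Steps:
W(Q, r) = -1 + Q*r (W(Q, r) = -7 + (Q*r + 6) = -7 + (6 + Q*r) = -1 + Q*r)
28 + W(-1, -3)*116 = 28 + (-1 - 1*(-3))*116 = 28 + (-1 + 3)*116 = 28 + 2*116 = 28 + 232 = 260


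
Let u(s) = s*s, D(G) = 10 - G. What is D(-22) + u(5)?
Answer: 57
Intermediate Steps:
u(s) = s**2
D(-22) + u(5) = (10 - 1*(-22)) + 5**2 = (10 + 22) + 25 = 32 + 25 = 57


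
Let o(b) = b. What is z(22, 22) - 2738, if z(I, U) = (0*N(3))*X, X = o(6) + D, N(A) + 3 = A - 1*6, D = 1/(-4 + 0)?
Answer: -2738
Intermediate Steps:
D = -¼ (D = 1/(-4) = -¼ ≈ -0.25000)
N(A) = -9 + A (N(A) = -3 + (A - 1*6) = -3 + (A - 6) = -3 + (-6 + A) = -9 + A)
X = 23/4 (X = 6 - ¼ = 23/4 ≈ 5.7500)
z(I, U) = 0 (z(I, U) = (0*(-9 + 3))*(23/4) = (0*(-6))*(23/4) = 0*(23/4) = 0)
z(22, 22) - 2738 = 0 - 2738 = -2738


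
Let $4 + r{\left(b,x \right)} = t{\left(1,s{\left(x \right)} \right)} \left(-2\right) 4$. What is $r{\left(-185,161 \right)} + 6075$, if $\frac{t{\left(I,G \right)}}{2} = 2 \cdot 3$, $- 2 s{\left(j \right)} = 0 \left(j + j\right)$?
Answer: $5975$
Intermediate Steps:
$s{\left(j \right)} = 0$ ($s{\left(j \right)} = - \frac{0 \left(j + j\right)}{2} = - \frac{0 \cdot 2 j}{2} = \left(- \frac{1}{2}\right) 0 = 0$)
$t{\left(I,G \right)} = 12$ ($t{\left(I,G \right)} = 2 \cdot 2 \cdot 3 = 2 \cdot 6 = 12$)
$r{\left(b,x \right)} = -100$ ($r{\left(b,x \right)} = -4 + 12 \left(-2\right) 4 = -4 - 96 = -100$)
$r{\left(-185,161 \right)} + 6075 = -100 + 6075 = 5975$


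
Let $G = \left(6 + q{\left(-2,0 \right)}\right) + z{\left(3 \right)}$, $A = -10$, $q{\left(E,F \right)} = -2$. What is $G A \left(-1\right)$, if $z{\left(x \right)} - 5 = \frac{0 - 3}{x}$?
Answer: $80$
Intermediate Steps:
$z{\left(x \right)} = 5 - \frac{3}{x}$ ($z{\left(x \right)} = 5 + \frac{0 - 3}{x} = 5 - \frac{3}{x}$)
$G = 8$ ($G = \left(6 - 2\right) + \left(5 - \frac{3}{3}\right) = 4 + \left(5 - 1\right) = 4 + 4 = 8$)
$G A \left(-1\right) = 8 \left(-10\right) \left(-1\right) = \left(-80\right) \left(-1\right) = 80$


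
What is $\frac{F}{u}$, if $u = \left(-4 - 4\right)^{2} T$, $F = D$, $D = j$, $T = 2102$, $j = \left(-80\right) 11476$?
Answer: $- \frac{14345}{2102} \approx -6.8245$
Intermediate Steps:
$j = -918080$
$D = -918080$
$F = -918080$
$u = 134528$ ($u = \left(-4 - 4\right)^{2} \cdot 2102 = \left(-8\right)^{2} \cdot 2102 = 64 \cdot 2102 = 134528$)
$\frac{F}{u} = - \frac{918080}{134528} = \left(-918080\right) \frac{1}{134528} = - \frac{14345}{2102}$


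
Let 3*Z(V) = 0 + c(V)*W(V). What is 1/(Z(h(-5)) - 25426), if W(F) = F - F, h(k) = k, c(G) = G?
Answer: -1/25426 ≈ -3.9330e-5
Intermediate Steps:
W(F) = 0
Z(V) = 0 (Z(V) = (0 + V*0)/3 = (0 + 0)/3 = (⅓)*0 = 0)
1/(Z(h(-5)) - 25426) = 1/(0 - 25426) = 1/(-25426) = -1/25426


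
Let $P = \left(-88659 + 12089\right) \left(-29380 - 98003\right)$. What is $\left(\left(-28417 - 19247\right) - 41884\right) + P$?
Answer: $9753626762$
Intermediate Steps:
$P = 9753716310$ ($P = \left(-76570\right) \left(-127383\right) = 9753716310$)
$\left(\left(-28417 - 19247\right) - 41884\right) + P = \left(\left(-28417 - 19247\right) - 41884\right) + 9753716310 = \left(-47664 - 41884\right) + 9753716310 = -89548 + 9753716310 = 9753626762$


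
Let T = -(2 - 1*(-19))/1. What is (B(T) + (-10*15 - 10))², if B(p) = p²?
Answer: 78961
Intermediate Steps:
T = -21 (T = -(2 + 19)*1 = -1*21*1 = -21*1 = -21)
(B(T) + (-10*15 - 10))² = ((-21)² + (-10*15 - 10))² = (441 + (-150 - 10))² = (441 - 160)² = 281² = 78961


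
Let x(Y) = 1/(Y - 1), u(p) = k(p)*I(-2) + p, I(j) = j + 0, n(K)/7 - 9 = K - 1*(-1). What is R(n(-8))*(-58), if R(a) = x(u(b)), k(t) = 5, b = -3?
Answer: 29/7 ≈ 4.1429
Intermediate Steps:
n(K) = 70 + 7*K (n(K) = 63 + 7*(K - 1*(-1)) = 63 + 7*(K + 1) = 63 + 7*(1 + K) = 63 + (7 + 7*K) = 70 + 7*K)
I(j) = j
u(p) = -10 + p (u(p) = 5*(-2) + p = -10 + p)
x(Y) = 1/(-1 + Y)
R(a) = -1/14 (R(a) = 1/(-1 + (-10 - 3)) = 1/(-1 - 13) = 1/(-14) = -1/14)
R(n(-8))*(-58) = -1/14*(-58) = 29/7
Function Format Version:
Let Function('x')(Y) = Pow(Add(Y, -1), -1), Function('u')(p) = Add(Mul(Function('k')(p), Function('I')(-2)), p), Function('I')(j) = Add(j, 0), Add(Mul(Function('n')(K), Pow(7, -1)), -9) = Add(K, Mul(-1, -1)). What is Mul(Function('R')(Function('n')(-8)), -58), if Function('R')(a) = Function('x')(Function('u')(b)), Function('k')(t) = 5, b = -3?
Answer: Rational(29, 7) ≈ 4.1429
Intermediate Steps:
Function('n')(K) = Add(70, Mul(7, K)) (Function('n')(K) = Add(63, Mul(7, Add(K, Mul(-1, -1)))) = Add(63, Mul(7, Add(K, 1))) = Add(63, Mul(7, Add(1, K))) = Add(63, Add(7, Mul(7, K))) = Add(70, Mul(7, K)))
Function('I')(j) = j
Function('u')(p) = Add(-10, p) (Function('u')(p) = Add(Mul(5, -2), p) = Add(-10, p))
Function('x')(Y) = Pow(Add(-1, Y), -1)
Function('R')(a) = Rational(-1, 14) (Function('R')(a) = Pow(Add(-1, Add(-10, -3)), -1) = Pow(Add(-1, -13), -1) = Pow(-14, -1) = Rational(-1, 14))
Mul(Function('R')(Function('n')(-8)), -58) = Mul(Rational(-1, 14), -58) = Rational(29, 7)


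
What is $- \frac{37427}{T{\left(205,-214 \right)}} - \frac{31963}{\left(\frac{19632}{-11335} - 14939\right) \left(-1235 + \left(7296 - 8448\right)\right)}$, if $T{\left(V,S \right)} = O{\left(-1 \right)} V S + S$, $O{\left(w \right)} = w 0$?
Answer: $\frac{15129640550202583}{86508661385146} \approx 174.89$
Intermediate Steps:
$O{\left(w \right)} = 0$
$T{\left(V,S \right)} = S$ ($T{\left(V,S \right)} = 0 V S + S = 0 S + S = 0 + S = S$)
$- \frac{37427}{T{\left(205,-214 \right)}} - \frac{31963}{\left(\frac{19632}{-11335} - 14939\right) \left(-1235 + \left(7296 - 8448\right)\right)} = - \frac{37427}{-214} - \frac{31963}{\left(\frac{19632}{-11335} - 14939\right) \left(-1235 + \left(7296 - 8448\right)\right)} = \left(-37427\right) \left(- \frac{1}{214}\right) - \frac{31963}{\left(19632 \left(- \frac{1}{11335}\right) - 14939\right) \left(-1235 - 1152\right)} = \frac{37427}{214} - \frac{31963}{\left(- \frac{19632}{11335} - 14939\right) \left(-2387\right)} = \frac{37427}{214} - \frac{31963}{\left(- \frac{169353197}{11335}\right) \left(-2387\right)} = \frac{37427}{214} - \frac{31963}{\frac{404246081239}{11335}} = \frac{37427}{214} - \frac{362300605}{404246081239} = \frac{15129640550202583}{86508661385146}$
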